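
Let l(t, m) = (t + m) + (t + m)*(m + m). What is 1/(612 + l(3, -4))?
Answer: 1/619 ≈ 0.0016155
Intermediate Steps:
l(t, m) = m + t + 2*m*(m + t) (l(t, m) = (m + t) + (m + t)*(2*m) = (m + t) + 2*m*(m + t) = m + t + 2*m*(m + t))
1/(612 + l(3, -4)) = 1/(612 + (-4 + 3 + 2*(-4)**2 + 2*(-4)*3)) = 1/(612 + (-4 + 3 + 2*16 - 24)) = 1/(612 + (-4 + 3 + 32 - 24)) = 1/(612 + 7) = 1/619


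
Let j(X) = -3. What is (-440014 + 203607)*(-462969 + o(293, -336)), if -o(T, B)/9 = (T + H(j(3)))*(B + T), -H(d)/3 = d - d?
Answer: 82642686246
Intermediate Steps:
H(d) = 0 (H(d) = -3*(d - d) = -3*0 = 0)
o(T, B) = -9*T*(B + T) (o(T, B) = -9*(T + 0)*(B + T) = -9*T*(B + T))
(-440014 + 203607)*(-462969 + o(293, -336)) = (-440014 + 203607)*(-462969 + 9*293*(-1*(-336) - 1*293)) = -236407*(-462969 + 9*293*(336 - 293)) = -236407*(-462969 + 9*293*43) = -236407*(-462969 + 113391) = -236407*(-349578) = 82642686246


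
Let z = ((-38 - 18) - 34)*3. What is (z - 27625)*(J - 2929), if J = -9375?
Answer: 343220080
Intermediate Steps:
z = -270 (z = (-56 - 34)*3 = -90*3 = -270)
(z - 27625)*(J - 2929) = (-270 - 27625)*(-9375 - 2929) = -27895*(-12304) = 343220080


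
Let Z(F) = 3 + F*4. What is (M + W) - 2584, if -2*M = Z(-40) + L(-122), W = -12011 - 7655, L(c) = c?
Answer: -44221/2 ≈ -22111.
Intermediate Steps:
Z(F) = 3 + 4*F
W = -19666
M = 279/2 (M = -((3 + 4*(-40)) - 122)/2 = -((3 - 160) - 122)/2 = -(-157 - 122)/2 = -½*(-279) = 279/2 ≈ 139.50)
(M + W) - 2584 = (279/2 - 19666) - 2584 = -39053/2 - 2584 = -44221/2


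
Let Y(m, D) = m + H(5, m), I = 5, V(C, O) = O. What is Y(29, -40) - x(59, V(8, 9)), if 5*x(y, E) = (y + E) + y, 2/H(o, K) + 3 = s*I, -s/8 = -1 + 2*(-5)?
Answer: 7876/2185 ≈ 3.6046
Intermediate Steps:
s = 88 (s = -8*(-1 + 2*(-5)) = -8*(-1 - 10) = -8*(-11) = 88)
H(o, K) = 2/437 (H(o, K) = 2/(-3 + 88*5) = 2/(-3 + 440) = 2/437)
x(y, E) = E/5 + 2*y/5 (x(y, E) = ((y + E) + y)/5 = ((E + y) + y)/5 = (E + 2*y)/5 = E/5 + 2*y/5)
Y(m, D) = 2/437 + m (Y(m, D) = m + 2/437 = 2/437 + m)
Y(29, -40) - x(59, V(8, 9)) = (2/437 + 29) - ((1/5)*9 + (2/5)*59) = 12675/437 - (9/5 + 118/5) = 12675/437 - 1*127/5 = 12675/437 - 127/5 = 7876/2185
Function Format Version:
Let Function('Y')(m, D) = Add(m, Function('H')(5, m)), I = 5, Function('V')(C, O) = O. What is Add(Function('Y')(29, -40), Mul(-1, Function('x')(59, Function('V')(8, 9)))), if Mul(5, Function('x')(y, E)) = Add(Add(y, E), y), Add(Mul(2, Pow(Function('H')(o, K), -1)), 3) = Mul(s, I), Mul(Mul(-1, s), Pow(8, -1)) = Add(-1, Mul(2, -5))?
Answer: Rational(7876, 2185) ≈ 3.6046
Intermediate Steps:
s = 88 (s = Mul(-8, Add(-1, Mul(2, -5))) = Mul(-8, Add(-1, -10)) = Mul(-8, -11) = 88)
Function('H')(o, K) = Rational(2, 437) (Function('H')(o, K) = Mul(2, Pow(Add(-3, Mul(88, 5)), -1)) = Mul(2, Pow(Add(-3, 440), -1)) = Mul(2, Pow(437, -1)) = Mul(2, Rational(1, 437)) = Rational(2, 437))
Function('x')(y, E) = Add(Mul(Rational(1, 5), E), Mul(Rational(2, 5), y)) (Function('x')(y, E) = Mul(Rational(1, 5), Add(Add(y, E), y)) = Mul(Rational(1, 5), Add(Add(E, y), y)) = Mul(Rational(1, 5), Add(E, Mul(2, y))) = Add(Mul(Rational(1, 5), E), Mul(Rational(2, 5), y)))
Function('Y')(m, D) = Add(Rational(2, 437), m) (Function('Y')(m, D) = Add(m, Rational(2, 437)) = Add(Rational(2, 437), m))
Add(Function('Y')(29, -40), Mul(-1, Function('x')(59, Function('V')(8, 9)))) = Add(Add(Rational(2, 437), 29), Mul(-1, Add(Mul(Rational(1, 5), 9), Mul(Rational(2, 5), 59)))) = Add(Rational(12675, 437), Mul(-1, Add(Rational(9, 5), Rational(118, 5)))) = Add(Rational(12675, 437), Mul(-1, Rational(127, 5))) = Add(Rational(12675, 437), Rational(-127, 5)) = Rational(7876, 2185)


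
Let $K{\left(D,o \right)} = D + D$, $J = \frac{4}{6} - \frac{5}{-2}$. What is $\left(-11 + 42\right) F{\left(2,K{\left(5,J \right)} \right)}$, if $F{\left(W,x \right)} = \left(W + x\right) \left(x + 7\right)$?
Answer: $6324$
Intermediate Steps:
$J = \frac{19}{6}$ ($J = 4 \cdot \frac{1}{6} - - \frac{5}{2} = \frac{2}{3} + \frac{5}{2} = \frac{19}{6} \approx 3.1667$)
$K{\left(D,o \right)} = 2 D$
$F{\left(W,x \right)} = \left(7 + x\right) \left(W + x\right)$ ($F{\left(W,x \right)} = \left(W + x\right) \left(7 + x\right) = \left(7 + x\right) \left(W + x\right)$)
$\left(-11 + 42\right) F{\left(2,K{\left(5,J \right)} \right)} = \left(-11 + 42\right) \left(\left(2 \cdot 5\right)^{2} + 7 \cdot 2 + 7 \cdot 2 \cdot 5 + 2 \cdot 2 \cdot 5\right) = 31 \left(10^{2} + 14 + 7 \cdot 10 + 2 \cdot 10\right) = 31 \left(100 + 14 + 70 + 20\right) = 31 \cdot 204 = 6324$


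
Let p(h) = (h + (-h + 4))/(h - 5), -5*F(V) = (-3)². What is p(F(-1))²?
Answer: 100/289 ≈ 0.34602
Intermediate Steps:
F(V) = -9/5 (F(V) = -⅕*(-3)² = -⅕*9 = -9/5)
p(h) = 4/(-5 + h) (p(h) = (h + (4 - h))/(-5 + h) = 4/(-5 + h))
p(F(-1))² = (4/(-5 - 9/5))² = (4/(-34/5))² = (4*(-5/34))² = (-10/17)² = 100/289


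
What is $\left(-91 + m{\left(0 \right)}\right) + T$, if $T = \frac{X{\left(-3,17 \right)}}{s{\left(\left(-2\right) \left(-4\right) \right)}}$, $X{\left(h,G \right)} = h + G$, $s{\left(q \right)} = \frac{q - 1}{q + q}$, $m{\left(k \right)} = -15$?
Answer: $-74$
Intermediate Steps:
$s{\left(q \right)} = \frac{-1 + q}{2 q}$
$X{\left(h,G \right)} = G + h$
$T = 32$ ($T = \frac{17 - 3}{\frac{1}{2} \frac{1}{\left(-2\right) \left(-4\right)} \left(-1 - -8\right)} = \frac{14}{\frac{1}{2} \cdot \frac{1}{8} \left(-1 + 8\right)} = \frac{14}{\frac{1}{2} \cdot \frac{1}{8} \cdot 7} = \frac{14}{\frac{7}{16}} = 14 \cdot \frac{16}{7} = 32$)
$\left(-91 + m{\left(0 \right)}\right) + T = \left(-91 - 15\right) + 32 = -106 + 32 = -74$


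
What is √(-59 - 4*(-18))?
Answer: √13 ≈ 3.6056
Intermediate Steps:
√(-59 - 4*(-18)) = √(-59 + 72) = √13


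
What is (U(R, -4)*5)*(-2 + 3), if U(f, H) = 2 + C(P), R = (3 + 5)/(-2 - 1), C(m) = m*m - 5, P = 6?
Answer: 165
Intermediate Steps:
C(m) = -5 + m**2 (C(m) = m**2 - 5 = -5 + m**2)
R = -8/3 (R = 8/(-3) = 8*(-1/3) = -8/3 ≈ -2.6667)
U(f, H) = 33 (U(f, H) = 2 + (-5 + 6**2) = 2 + (-5 + 36) = 2 + 31 = 33)
(U(R, -4)*5)*(-2 + 3) = (33*5)*(-2 + 3) = 165*1 = 165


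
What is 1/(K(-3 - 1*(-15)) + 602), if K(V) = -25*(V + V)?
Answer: ½ ≈ 0.50000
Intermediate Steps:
K(V) = -50*V
1/(K(-3 - 1*(-15)) + 602) = 1/(-50*(-3 - 1*(-15)) + 602) = 1/(-50*(-3 + 15) + 602) = 1/(-50*12 + 602) = 1/(-600 + 602) = 1/2 = ½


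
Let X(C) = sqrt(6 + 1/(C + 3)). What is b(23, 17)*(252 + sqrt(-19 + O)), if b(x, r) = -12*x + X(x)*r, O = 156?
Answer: -(252 + sqrt(137))*(7176 - 17*sqrt(4082))/26 ≈ -61766.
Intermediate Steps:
X(C) = sqrt(6 + 1/(3 + C))
b(x, r) = -12*x + r*sqrt((19 + 6*x)/(3 + x)) (b(x, r) = -12*x + sqrt((19 + 6*x)/(3 + x))*r = -12*x + r*sqrt((19 + 6*x)/(3 + x)))
b(23, 17)*(252 + sqrt(-19 + O)) = (-12*23 + 17*sqrt((19 + 6*23)/(3 + 23)))*(252 + sqrt(-19 + 156)) = (-276 + 17*sqrt((19 + 138)/26))*(252 + sqrt(137)) = (-276 + 17*sqrt((1/26)*157))*(252 + sqrt(137)) = (-276 + 17*sqrt(157/26))*(252 + sqrt(137)) = (-276 + 17*(sqrt(4082)/26))*(252 + sqrt(137)) = (-276 + 17*sqrt(4082)/26)*(252 + sqrt(137))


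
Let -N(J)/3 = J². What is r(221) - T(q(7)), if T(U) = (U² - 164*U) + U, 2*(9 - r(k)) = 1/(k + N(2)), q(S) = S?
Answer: 460217/418 ≈ 1101.0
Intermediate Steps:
N(J) = -3*J²
r(k) = 9 - 1/(2*(-12 + k)) (r(k) = 9 - 1/(2*(k - 3*2²)) = 9 - 1/(2*(k - 3*4)) = 9 - 1/(2*(k - 12)) = 9 - 1/(2*(-12 + k)))
T(U) = U² - 163*U
r(221) - T(q(7)) = (-217 + 18*221)/(2*(-12 + 221)) - 7*(-163 + 7) = (½)*(-217 + 3978)/209 - 7*(-156) = (½)*(1/209)*3761 - 1*(-1092) = 3761/418 + 1092 = 460217/418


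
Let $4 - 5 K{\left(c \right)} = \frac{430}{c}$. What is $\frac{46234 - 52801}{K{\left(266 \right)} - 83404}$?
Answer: $\frac{1455685}{18487781} \approx 0.078738$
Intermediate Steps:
$K{\left(c \right)} = \frac{4}{5} - \frac{86}{c}$ ($K{\left(c \right)} = \frac{4}{5} - \frac{430 \frac{1}{c}}{5} = \frac{4}{5} - \frac{86}{c}$)
$\frac{46234 - 52801}{K{\left(266 \right)} - 83404} = \frac{46234 - 52801}{\left(\frac{4}{5} - \frac{86}{266}\right) - 83404} = - \frac{6567}{\left(\frac{4}{5} - \frac{43}{133}\right) - 83404} = - \frac{6567}{\frac{317}{665} - 83404} = - \frac{6567}{- \frac{55463343}{665}} = \left(-6567\right) \left(- \frac{665}{55463343}\right) = \frac{1455685}{18487781}$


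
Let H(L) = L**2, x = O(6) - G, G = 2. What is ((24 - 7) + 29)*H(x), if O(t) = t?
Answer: 736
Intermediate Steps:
x = 4 (x = 6 - 1*2 = 6 - 2 = 4)
((24 - 7) + 29)*H(x) = ((24 - 7) + 29)*4**2 = (17 + 29)*16 = 46*16 = 736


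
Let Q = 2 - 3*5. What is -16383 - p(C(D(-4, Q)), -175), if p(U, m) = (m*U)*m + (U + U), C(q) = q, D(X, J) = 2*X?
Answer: 228633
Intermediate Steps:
Q = -13 (Q = 2 - 15 = -13)
p(U, m) = 2*U + U*m**2 (p(U, m) = (U*m)*m + 2*U = U*m**2 + 2*U = 2*U + U*m**2)
-16383 - p(C(D(-4, Q)), -175) = -16383 - 2*(-4)*(2 + (-175)**2) = -16383 - (-8)*(2 + 30625) = -16383 - (-8)*30627 = -16383 - 1*(-245016) = -16383 + 245016 = 228633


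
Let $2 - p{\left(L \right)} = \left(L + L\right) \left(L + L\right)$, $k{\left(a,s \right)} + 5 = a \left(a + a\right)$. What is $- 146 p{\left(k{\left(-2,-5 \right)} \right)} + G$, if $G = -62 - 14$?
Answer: $4888$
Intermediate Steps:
$k{\left(a,s \right)} = -5 + 2 a^{2}$ ($k{\left(a,s \right)} = -5 + a \left(a + a\right) = -5 + a 2 a = -5 + 2 a^{2}$)
$p{\left(L \right)} = 2 - 4 L^{2}$ ($p{\left(L \right)} = 2 - \left(L + L\right) \left(L + L\right) = 2 - 2 L 2 L = 2 - 4 L^{2}$)
$G = -76$ ($G = -62 - 14 = -76$)
$- 146 p{\left(k{\left(-2,-5 \right)} \right)} + G = - 146 \left(2 - 4 \left(-5 + 2 \left(-2\right)^{2}\right)^{2}\right) - 76 = - 146 \left(2 - 4 \left(-5 + 2 \cdot 4\right)^{2}\right) - 76 = - 146 \left(2 - 4 \left(-5 + 8\right)^{2}\right) - 76 = - 146 \left(2 - 4 \cdot 3^{2}\right) - 76 = - 146 \left(2 - 36\right) - 76 = \left(-146\right) \left(-34\right) - 76 = 4964 - 76 = 4888$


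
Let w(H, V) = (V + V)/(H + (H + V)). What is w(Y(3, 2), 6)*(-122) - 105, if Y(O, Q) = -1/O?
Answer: -759/2 ≈ -379.50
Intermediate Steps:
w(H, V) = 2*V/(V + 2*H) (w(H, V) = (2*V)/(V + 2*H) = 2*V/(V + 2*H))
w(Y(3, 2), 6)*(-122) - 105 = (2*6/(6 + 2*(-1/3)))*(-122) - 105 = (2*6/(6 - 2/3))*(-122) - 105 = (2*6/(16/3))*(-122) - 105 = (2*6*(3/16))*(-122) - 105 = (9/4)*(-122) - 105 = -549/2 - 105 = -759/2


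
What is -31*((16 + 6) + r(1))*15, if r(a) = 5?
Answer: -12555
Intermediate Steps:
-31*((16 + 6) + r(1))*15 = -31*((16 + 6) + 5)*15 = -31*(22 + 5)*15 = -31*27*15 = -837*15 = -12555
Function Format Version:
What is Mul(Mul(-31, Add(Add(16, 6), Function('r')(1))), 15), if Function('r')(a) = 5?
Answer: -12555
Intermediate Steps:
Mul(Mul(-31, Add(Add(16, 6), Function('r')(1))), 15) = Mul(Mul(-31, Add(Add(16, 6), 5)), 15) = Mul(Mul(-31, Add(22, 5)), 15) = Mul(Mul(-31, 27), 15) = Mul(-837, 15) = -12555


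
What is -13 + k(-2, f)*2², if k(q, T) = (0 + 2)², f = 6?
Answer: 3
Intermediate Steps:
k(q, T) = 4 (k(q, T) = 2² = 4)
-13 + k(-2, f)*2² = -13 + 4*2² = -13 + 4*4 = -13 + 16 = 3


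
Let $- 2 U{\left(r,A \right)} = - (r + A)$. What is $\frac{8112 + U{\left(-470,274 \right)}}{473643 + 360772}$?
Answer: $\frac{8014}{834415} \approx 0.0096043$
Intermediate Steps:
$U{\left(r,A \right)} = \frac{A}{2} + \frac{r}{2}$ ($U{\left(r,A \right)} = - \frac{\left(-1\right) \left(r + A\right)}{2} = - \frac{\left(-1\right) \left(A + r\right)}{2} = - \frac{- A - r}{2} = \frac{A}{2} + \frac{r}{2}$)
$\frac{8112 + U{\left(-470,274 \right)}}{473643 + 360772} = \frac{8112 + \left(\frac{1}{2} \cdot 274 + \frac{1}{2} \left(-470\right)\right)}{473643 + 360772} = \frac{8112 + \left(137 - 235\right)}{834415} = \left(8112 - 98\right) \frac{1}{834415} = 8014 \cdot \frac{1}{834415} = \frac{8014}{834415}$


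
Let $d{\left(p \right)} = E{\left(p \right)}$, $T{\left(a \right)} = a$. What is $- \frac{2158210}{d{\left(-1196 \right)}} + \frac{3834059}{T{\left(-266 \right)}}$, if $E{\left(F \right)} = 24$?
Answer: $- \frac{166525319}{1596} \approx -1.0434 \cdot 10^{5}$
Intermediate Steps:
$d{\left(p \right)} = 24$
$- \frac{2158210}{d{\left(-1196 \right)}} + \frac{3834059}{T{\left(-266 \right)}} = - \frac{2158210}{24} + \frac{3834059}{-266} = \left(-2158210\right) \frac{1}{24} + 3834059 \left(- \frac{1}{266}\right) = - \frac{1079105}{12} - \frac{3834059}{266} = - \frac{166525319}{1596}$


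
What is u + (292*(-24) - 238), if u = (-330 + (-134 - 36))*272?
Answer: -143246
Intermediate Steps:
u = -136000 (u = (-330 - 170)*272 = -500*272 = -136000)
u + (292*(-24) - 238) = -136000 + (292*(-24) - 238) = -136000 + (-7008 - 238) = -136000 - 7246 = -143246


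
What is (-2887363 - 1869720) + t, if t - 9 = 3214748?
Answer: -1542326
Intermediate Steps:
t = 3214757 (t = 9 + 3214748 = 3214757)
(-2887363 - 1869720) + t = (-2887363 - 1869720) + 3214757 = -4757083 + 3214757 = -1542326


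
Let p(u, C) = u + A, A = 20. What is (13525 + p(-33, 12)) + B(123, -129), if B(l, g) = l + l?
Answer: 13758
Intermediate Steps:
p(u, C) = 20 + u (p(u, C) = u + 20 = 20 + u)
B(l, g) = 2*l
(13525 + p(-33, 12)) + B(123, -129) = (13525 + (20 - 33)) + 2*123 = (13525 - 13) + 246 = 13512 + 246 = 13758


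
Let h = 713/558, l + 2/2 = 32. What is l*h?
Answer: 713/18 ≈ 39.611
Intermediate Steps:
l = 31 (l = -1 + 32 = 31)
h = 23/18 (h = 713*(1/558) = 23/18 ≈ 1.2778)
l*h = 31*(23/18) = 713/18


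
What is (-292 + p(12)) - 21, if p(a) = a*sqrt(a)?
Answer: -313 + 24*sqrt(3) ≈ -271.43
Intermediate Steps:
p(a) = a**(3/2)
(-292 + p(12)) - 21 = (-292 + 12**(3/2)) - 21 = (-292 + 24*sqrt(3)) - 21 = -313 + 24*sqrt(3)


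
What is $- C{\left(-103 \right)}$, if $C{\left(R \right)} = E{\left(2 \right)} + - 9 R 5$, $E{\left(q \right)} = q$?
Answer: $-4637$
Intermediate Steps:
$C{\left(R \right)} = 2 - 45 R$ ($C{\left(R \right)} = 2 + - 9 R 5 = 2 - 45 R$)
$- C{\left(-103 \right)} = - (2 - -4635) = - (2 + 4635) = \left(-1\right) 4637 = -4637$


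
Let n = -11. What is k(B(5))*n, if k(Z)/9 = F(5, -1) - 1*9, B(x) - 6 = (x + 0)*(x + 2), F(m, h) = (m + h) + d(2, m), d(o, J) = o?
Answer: 297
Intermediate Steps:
F(m, h) = 2 + h + m (F(m, h) = (m + h) + 2 = (h + m) + 2 = 2 + h + m)
B(x) = 6 + x*(2 + x) (B(x) = 6 + (x + 0)*(x + 2) = 6 + x*(2 + x))
k(Z) = -27 (k(Z) = 9*((2 - 1 + 5) - 1*9) = 9*(6 - 9) = 9*(-3) = -27)
k(B(5))*n = -27*(-11) = 297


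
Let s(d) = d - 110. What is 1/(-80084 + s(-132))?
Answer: -1/80326 ≈ -1.2449e-5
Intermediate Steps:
s(d) = -110 + d
1/(-80084 + s(-132)) = 1/(-80084 + (-110 - 132)) = 1/(-80084 - 242) = 1/(-80326) = -1/80326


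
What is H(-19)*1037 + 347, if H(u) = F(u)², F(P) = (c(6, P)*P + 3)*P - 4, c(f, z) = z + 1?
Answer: 44612239144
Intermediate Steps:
c(f, z) = 1 + z
F(P) = -4 + P*(3 + P*(1 + P)) (F(P) = ((1 + P)*P + 3)*P - 4 = (P*(1 + P) + 3)*P - 4 = (3 + P*(1 + P))*P - 4 = P*(3 + P*(1 + P)) - 4 = -4 + P*(3 + P*(1 + P)))
H(u) = (-4 + 3*u + u²*(1 + u))²
H(-19)*1037 + 347 = (-4 + 3*(-19) + (-19)²*(1 - 19))²*1037 + 347 = (-4 - 57 + 361*(-18))²*1037 + 347 = (-4 - 57 - 6498)²*1037 + 347 = (-6559)²*1037 + 347 = 43020481*1037 + 347 = 44612238797 + 347 = 44612239144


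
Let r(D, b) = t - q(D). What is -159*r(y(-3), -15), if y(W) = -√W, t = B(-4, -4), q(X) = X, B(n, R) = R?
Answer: 636 - 159*I*√3 ≈ 636.0 - 275.4*I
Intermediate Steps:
t = -4
r(D, b) = -4 - D
-159*r(y(-3), -15) = -159*(-4 - (-1)*√(-3)) = -159*(-4 - (-1)*I*√3) = -159*(-4 + I*√3) = 636 - 159*I*√3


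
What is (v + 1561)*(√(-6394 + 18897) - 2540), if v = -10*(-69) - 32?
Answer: -5636260 + 2219*√12503 ≈ -5.3881e+6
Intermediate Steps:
v = 658 (v = 690 - 32 = 658)
(v + 1561)*(√(-6394 + 18897) - 2540) = (658 + 1561)*(√(-6394 + 18897) - 2540) = 2219*(√12503 - 2540) = 2219*(-2540 + √12503) = -5636260 + 2219*√12503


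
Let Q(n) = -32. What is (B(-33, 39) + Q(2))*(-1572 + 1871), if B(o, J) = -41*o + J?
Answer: 406640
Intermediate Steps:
B(o, J) = J - 41*o
(B(-33, 39) + Q(2))*(-1572 + 1871) = ((39 - 41*(-33)) - 32)*(-1572 + 1871) = ((39 + 1353) - 32)*299 = (1392 - 32)*299 = 1360*299 = 406640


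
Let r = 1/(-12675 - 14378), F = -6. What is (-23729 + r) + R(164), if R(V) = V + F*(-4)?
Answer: -636854674/27053 ≈ -23541.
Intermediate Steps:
r = -1/27053 (r = 1/(-27053) = -1/27053 ≈ -3.6964e-5)
R(V) = 24 + V (R(V) = V - 6*(-4) = V + 24 = 24 + V)
(-23729 + r) + R(164) = (-23729 - 1/27053) + (24 + 164) = -641940638/27053 + 188 = -636854674/27053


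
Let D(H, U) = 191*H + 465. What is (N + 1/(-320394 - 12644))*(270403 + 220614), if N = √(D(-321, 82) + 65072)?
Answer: -491017/333038 + 491017*√4226 ≈ 3.1920e+7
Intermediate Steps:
D(H, U) = 465 + 191*H
N = √4226 (N = √((465 + 191*(-321)) + 65072) = √((465 - 61311) + 65072) = √(-60846 + 65072) = √4226 ≈ 65.008)
(N + 1/(-320394 - 12644))*(270403 + 220614) = (√4226 + 1/(-320394 - 12644))*(270403 + 220614) = (√4226 + 1/(-333038))*491017 = (√4226 - 1/333038)*491017 = (-1/333038 + √4226)*491017 = -491017/333038 + 491017*√4226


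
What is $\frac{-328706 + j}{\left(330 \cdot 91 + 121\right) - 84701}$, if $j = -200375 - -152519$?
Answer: $\frac{188281}{27275} \approx 6.9031$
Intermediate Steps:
$j = -47856$ ($j = -200375 + 152519 = -47856$)
$\frac{-328706 + j}{\left(330 \cdot 91 + 121\right) - 84701} = \frac{-328706 - 47856}{\left(330 \cdot 91 + 121\right) - 84701} = - \frac{376562}{\left(30030 + 121\right) - 84701} = - \frac{376562}{30151 - 84701} = - \frac{376562}{-54550} = \left(-376562\right) \left(- \frac{1}{54550}\right) = \frac{188281}{27275}$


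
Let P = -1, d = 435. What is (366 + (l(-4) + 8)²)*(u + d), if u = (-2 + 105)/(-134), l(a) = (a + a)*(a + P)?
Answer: 77679645/67 ≈ 1.1594e+6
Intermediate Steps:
l(a) = 2*a*(-1 + a) (l(a) = (a + a)*(a - 1) = (2*a)*(-1 + a) = 2*a*(-1 + a))
u = -103/134 (u = 103*(-1/134) = -103/134 ≈ -0.76866)
(366 + (l(-4) + 8)²)*(u + d) = (366 + (2*(-4)*(-1 - 4) + 8)²)*(-103/134 + 435) = (366 + (2*(-4)*(-5) + 8)²)*(58187/134) = (366 + (40 + 8)²)*(58187/134) = (366 + 48²)*(58187/134) = (366 + 2304)*(58187/134) = 2670*(58187/134) = 77679645/67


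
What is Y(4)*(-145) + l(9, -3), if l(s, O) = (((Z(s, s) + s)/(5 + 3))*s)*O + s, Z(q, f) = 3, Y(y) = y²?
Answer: -4703/2 ≈ -2351.5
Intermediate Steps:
l(s, O) = s + O*s*(3/8 + s/8) (l(s, O) = (((3 + s)/(5 + 3))*s)*O + s = (((3 + s)/8)*s)*O + s = (((3 + s)*(⅛))*s)*O + s = ((3/8 + s/8)*s)*O + s = (s*(3/8 + s/8))*O + s = O*s*(3/8 + s/8) + s = s + O*s*(3/8 + s/8))
Y(4)*(-145) + l(9, -3) = 4²*(-145) + (⅛)*9*(8 + 3*(-3) - 3*9) = 16*(-145) + (⅛)*9*(8 - 9 - 27) = -2320 + (⅛)*9*(-28) = -2320 - 63/2 = -4703/2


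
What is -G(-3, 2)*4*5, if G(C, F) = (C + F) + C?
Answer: 80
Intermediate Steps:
G(C, F) = F + 2*C
-G(-3, 2)*4*5 = -(2 + 2*(-3))*4*5 = -(2 - 6)*20 = -(-4)*20 = -1*(-80) = 80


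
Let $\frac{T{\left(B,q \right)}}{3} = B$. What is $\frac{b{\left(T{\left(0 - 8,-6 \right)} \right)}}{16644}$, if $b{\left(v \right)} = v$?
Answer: $- \frac{2}{1387} \approx -0.001442$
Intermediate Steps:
$T{\left(B,q \right)} = 3 B$
$\frac{b{\left(T{\left(0 - 8,-6 \right)} \right)}}{16644} = \frac{3 \left(0 - 8\right)}{16644} = 3 \left(-8\right) \frac{1}{16644} = \left(-24\right) \frac{1}{16644} = - \frac{2}{1387}$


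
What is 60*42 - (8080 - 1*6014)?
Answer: 454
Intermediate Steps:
60*42 - (8080 - 1*6014) = 2520 - (8080 - 6014) = 2520 - 1*2066 = 2520 - 2066 = 454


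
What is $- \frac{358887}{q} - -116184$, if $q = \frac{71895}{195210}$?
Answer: $- \frac{4113685506}{4793} \approx -8.5827 \cdot 10^{5}$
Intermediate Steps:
$q = \frac{4793}{13014}$ ($q = 71895 \cdot \frac{1}{195210} = \frac{4793}{13014} \approx 0.3683$)
$- \frac{358887}{q} - -116184 = - \frac{358887}{\frac{4793}{13014}} - -116184 = - \frac{358887 \cdot 13014}{4793} + 116184 = \left(-1\right) \frac{4670555418}{4793} + 116184 = - \frac{4670555418}{4793} + 116184 = - \frac{4113685506}{4793}$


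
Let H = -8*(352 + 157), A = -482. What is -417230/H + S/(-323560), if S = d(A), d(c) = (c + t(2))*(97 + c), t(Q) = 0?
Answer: 839020611/8234602 ≈ 101.89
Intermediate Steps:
d(c) = c*(97 + c) (d(c) = (c + 0)*(97 + c) = c*(97 + c))
S = 185570 (S = -482*(97 - 482) = -482*(-385) = 185570)
H = -4072 (H = -8*509 = -4072)
-417230/H + S/(-323560) = -417230/(-4072) + 185570/(-323560) = -417230*(-1/4072) + 185570*(-1/323560) = 208615/2036 - 18557/32356 = 839020611/8234602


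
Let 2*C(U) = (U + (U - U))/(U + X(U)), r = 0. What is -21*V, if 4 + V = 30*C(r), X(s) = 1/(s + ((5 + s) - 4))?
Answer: 84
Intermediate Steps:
X(s) = 1/(1 + 2*s) (X(s) = 1/(s + (1 + s)) = 1/(1 + 2*s))
C(U) = U/(2*(U + 1/(1 + 2*U))) (C(U) = ((U + (U - U))/(U + 1/(1 + 2*U)))/2 = ((U + 0)/(U + 1/(1 + 2*U)))/2 = (U/(U + 1/(1 + 2*U)))/2 = U/(2*(U + 1/(1 + 2*U))))
V = -4 (V = -4 + 30*((1/2)*0*(1 + 2*0)/(1 + 0*(1 + 2*0))) = -4 + 30*((1/2)*0*(1 + 0)/(1 + 0*(1 + 0))) = -4 + 30*((1/2)*0*1/(1 + 0*1)) = -4 + 30*((1/2)*0*1/(1 + 0)) = -4 + 30*((1/2)*0*1/1) = -4 + 30*((1/2)*0*1*1) = -4 + 30*0 = -4 + 0 = -4)
-21*V = -21*(-4) = 84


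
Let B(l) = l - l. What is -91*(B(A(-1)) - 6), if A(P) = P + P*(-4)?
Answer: 546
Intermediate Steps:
A(P) = -3*P (A(P) = P - 4*P = -3*P)
B(l) = 0
-91*(B(A(-1)) - 6) = -91*(0 - 6) = -91*(-6) = 546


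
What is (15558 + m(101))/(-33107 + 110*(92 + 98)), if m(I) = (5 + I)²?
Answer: -26794/12207 ≈ -2.1950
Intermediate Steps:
(15558 + m(101))/(-33107 + 110*(92 + 98)) = (15558 + (5 + 101)²)/(-33107 + 110*(92 + 98)) = (15558 + 106²)/(-33107 + 110*190) = (15558 + 11236)/(-33107 + 20900) = 26794/(-12207) = 26794*(-1/12207) = -26794/12207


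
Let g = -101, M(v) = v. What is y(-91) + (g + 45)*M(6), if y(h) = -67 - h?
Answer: -312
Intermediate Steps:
y(-91) + (g + 45)*M(6) = (-67 - 1*(-91)) + (-101 + 45)*6 = (-67 + 91) - 56*6 = 24 - 336 = -312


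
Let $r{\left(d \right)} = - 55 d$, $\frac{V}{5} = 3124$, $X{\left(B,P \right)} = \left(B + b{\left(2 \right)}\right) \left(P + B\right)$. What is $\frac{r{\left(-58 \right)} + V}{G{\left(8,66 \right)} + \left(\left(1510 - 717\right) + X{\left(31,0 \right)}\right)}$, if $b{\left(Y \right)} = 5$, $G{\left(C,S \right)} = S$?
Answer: $\frac{3762}{395} \approx 9.524$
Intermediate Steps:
$X{\left(B,P \right)} = \left(5 + B\right) \left(B + P\right)$ ($X{\left(B,P \right)} = \left(B + 5\right) \left(P + B\right) = \left(5 + B\right) \left(B + P\right)$)
$V = 15620$ ($V = 5 \cdot 3124 = 15620$)
$\frac{r{\left(-58 \right)} + V}{G{\left(8,66 \right)} + \left(\left(1510 - 717\right) + X{\left(31,0 \right)}\right)} = \frac{\left(-55\right) \left(-58\right) + 15620}{66 + \left(\left(1510 - 717\right) + \left(31^{2} + 5 \cdot 31 + 5 \cdot 0 + 31 \cdot 0\right)\right)} = \frac{3190 + 15620}{66 + \left(793 + \left(961 + 155 + 0 + 0\right)\right)} = \frac{18810}{66 + \left(793 + 1116\right)} = \frac{18810}{66 + 1909} = \frac{18810}{1975} = 18810 \cdot \frac{1}{1975} = \frac{3762}{395}$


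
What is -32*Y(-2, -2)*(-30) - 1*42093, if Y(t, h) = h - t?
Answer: -42093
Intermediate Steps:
-32*Y(-2, -2)*(-30) - 1*42093 = -32*(-2 - 1*(-2))*(-30) - 1*42093 = -32*(-2 + 2)*(-30) - 42093 = -32*0*(-30) - 42093 = 0*(-30) - 42093 = 0 - 42093 = -42093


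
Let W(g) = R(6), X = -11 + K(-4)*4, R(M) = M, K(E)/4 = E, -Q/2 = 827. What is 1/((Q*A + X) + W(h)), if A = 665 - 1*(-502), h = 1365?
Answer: -1/1930287 ≈ -5.1806e-7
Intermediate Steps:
Q = -1654 (Q = -2*827 = -1654)
K(E) = 4*E
X = -75 (X = -11 + (4*(-4))*4 = -11 - 16*4 = -11 - 64 = -75)
W(g) = 6
A = 1167 (A = 665 + 502 = 1167)
1/((Q*A + X) + W(h)) = 1/((-1654*1167 - 75) + 6) = 1/((-1930218 - 75) + 6) = 1/(-1930293 + 6) = 1/(-1930287) = -1/1930287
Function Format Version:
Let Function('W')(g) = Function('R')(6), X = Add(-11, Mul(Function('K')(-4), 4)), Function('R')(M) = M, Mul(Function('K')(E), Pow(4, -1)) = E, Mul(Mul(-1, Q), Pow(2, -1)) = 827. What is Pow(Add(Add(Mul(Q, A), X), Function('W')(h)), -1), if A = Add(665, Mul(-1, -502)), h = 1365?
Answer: Rational(-1, 1930287) ≈ -5.1806e-7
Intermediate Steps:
Q = -1654 (Q = Mul(-2, 827) = -1654)
Function('K')(E) = Mul(4, E)
X = -75 (X = Add(-11, Mul(Mul(4, -4), 4)) = Add(-11, Mul(-16, 4)) = Add(-11, -64) = -75)
Function('W')(g) = 6
A = 1167 (A = Add(665, 502) = 1167)
Pow(Add(Add(Mul(Q, A), X), Function('W')(h)), -1) = Pow(Add(Add(Mul(-1654, 1167), -75), 6), -1) = Pow(Add(Add(-1930218, -75), 6), -1) = Pow(Add(-1930293, 6), -1) = Pow(-1930287, -1) = Rational(-1, 1930287)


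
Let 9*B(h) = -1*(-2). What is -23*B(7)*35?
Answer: -1610/9 ≈ -178.89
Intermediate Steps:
B(h) = 2/9 (B(h) = (-1*(-2))/9 = (1/9)*2 = 2/9)
-23*B(7)*35 = -23*2/9*35 = -46/9*35 = -1610/9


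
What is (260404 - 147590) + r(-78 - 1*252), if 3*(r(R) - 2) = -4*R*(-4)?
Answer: 111056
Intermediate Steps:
r(R) = 2 + 16*R/3 (r(R) = 2 + (-4*R*(-4))/3 = 2 + (16*R)/3 = 2 + 16*R/3)
(260404 - 147590) + r(-78 - 1*252) = (260404 - 147590) + (2 + 16*(-78 - 1*252)/3) = 112814 + (2 + 16*(-78 - 252)/3) = 112814 + (2 + (16/3)*(-330)) = 112814 + (2 - 1760) = 112814 - 1758 = 111056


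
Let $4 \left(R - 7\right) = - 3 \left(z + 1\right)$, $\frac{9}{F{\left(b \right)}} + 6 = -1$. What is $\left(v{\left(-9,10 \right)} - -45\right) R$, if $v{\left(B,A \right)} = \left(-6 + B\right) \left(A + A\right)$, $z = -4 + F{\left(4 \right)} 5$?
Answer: $- \frac{50235}{14} \approx -3588.2$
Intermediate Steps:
$F{\left(b \right)} = - \frac{9}{7}$ ($F{\left(b \right)} = \frac{9}{-6 - 1} = \frac{9}{-7} = 9 \left(- \frac{1}{7}\right) = - \frac{9}{7}$)
$z = - \frac{73}{7}$ ($z = -4 - \frac{45}{7} = - \frac{73}{7} \approx -10.429$)
$R = \frac{197}{14}$ ($R = 7 + \frac{\left(-3\right) \left(- \frac{73}{7} + 1\right)}{4} = 7 + \frac{\left(-3\right) \left(- \frac{66}{7}\right)}{4} = 7 + \frac{1}{4} \cdot \frac{198}{7} = 7 + \frac{99}{14} = \frac{197}{14} \approx 14.071$)
$v{\left(B,A \right)} = 2 A \left(-6 + B\right)$ ($v{\left(B,A \right)} = \left(-6 + B\right) 2 A = 2 A \left(-6 + B\right)$)
$\left(v{\left(-9,10 \right)} - -45\right) R = \left(2 \cdot 10 \left(-6 - 9\right) - -45\right) \frac{197}{14} = \left(2 \cdot 10 \left(-15\right) + 45\right) \frac{197}{14} = \left(-300 + 45\right) \frac{197}{14} = \left(-255\right) \frac{197}{14} = - \frac{50235}{14}$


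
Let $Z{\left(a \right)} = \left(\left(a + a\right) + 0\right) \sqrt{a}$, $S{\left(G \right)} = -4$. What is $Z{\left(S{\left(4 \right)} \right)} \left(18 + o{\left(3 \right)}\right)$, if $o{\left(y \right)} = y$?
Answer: $- 336 i \approx - 336.0 i$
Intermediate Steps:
$Z{\left(a \right)} = 2 a^{\frac{3}{2}}$ ($Z{\left(a \right)} = \left(2 a + 0\right) \sqrt{a} = 2 a \sqrt{a} = 2 a^{\frac{3}{2}}$)
$Z{\left(S{\left(4 \right)} \right)} \left(18 + o{\left(3 \right)}\right) = 2 \left(-4\right)^{\frac{3}{2}} \left(18 + 3\right) = 2 \left(- 8 i\right) 21 = - 16 i 21 = - 336 i$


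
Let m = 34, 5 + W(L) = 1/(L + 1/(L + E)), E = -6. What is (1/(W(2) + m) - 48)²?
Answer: 98585041/42849 ≈ 2300.8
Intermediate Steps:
W(L) = -5 + 1/(L + 1/(-6 + L)) (W(L) = -5 + 1/(L + 1/(L - 6)) = -5 + 1/(L + 1/(-6 + L)))
(1/(W(2) + m) - 48)² = (1/((-11 - 5*2² + 31*2)/(1 + 2² - 6*2) + 34) - 48)² = (1/((-11 - 5*4 + 62)/(1 + 4 - 12) + 34) - 48)² = (1/((-11 - 20 + 62)/(-7) + 34) - 48)² = (1/(-⅐*31 + 34) - 48)² = (1/(-31/7 + 34) - 48)² = (1/(207/7) - 48)² = (7/207 - 48)² = (-9929/207)² = 98585041/42849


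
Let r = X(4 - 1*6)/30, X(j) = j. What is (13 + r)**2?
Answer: 37636/225 ≈ 167.27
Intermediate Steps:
r = -1/15 (r = (4 - 1*6)/30 = (4 - 6)*(1/30) = -2*1/30 = -1/15 ≈ -0.066667)
(13 + r)**2 = (13 - 1/15)**2 = (194/15)**2 = 37636/225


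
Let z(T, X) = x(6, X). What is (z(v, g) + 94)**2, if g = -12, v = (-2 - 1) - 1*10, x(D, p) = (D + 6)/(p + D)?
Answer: 8464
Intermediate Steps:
x(D, p) = (6 + D)/(D + p)
v = -13 (v = -3 - 10 = -13)
z(T, X) = 12/(6 + X) (z(T, X) = (6 + 6)/(6 + X) = 12/(6 + X))
(z(v, g) + 94)**2 = (12/(6 - 12) + 94)**2 = (12/(-6) + 94)**2 = (12*(-1/6) + 94)**2 = (-2 + 94)**2 = 92**2 = 8464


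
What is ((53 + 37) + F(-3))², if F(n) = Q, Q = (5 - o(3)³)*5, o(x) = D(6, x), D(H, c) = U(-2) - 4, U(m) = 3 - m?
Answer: 12100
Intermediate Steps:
D(H, c) = 1 (D(H, c) = (3 - 1*(-2)) - 4 = (3 + 2) - 4 = 5 - 4 = 1)
o(x) = 1
Q = 20 (Q = (5 - 1*1³)*5 = (5 - 1*1)*5 = (5 - 1)*5 = 4*5 = 20)
F(n) = 20
((53 + 37) + F(-3))² = ((53 + 37) + 20)² = (90 + 20)² = 110² = 12100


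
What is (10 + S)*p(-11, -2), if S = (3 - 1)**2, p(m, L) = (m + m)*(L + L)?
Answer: 1232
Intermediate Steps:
p(m, L) = 4*L*m (p(m, L) = (2*m)*(2*L) = 4*L*m)
S = 4 (S = 2**2 = 4)
(10 + S)*p(-11, -2) = (10 + 4)*(4*(-2)*(-11)) = 14*88 = 1232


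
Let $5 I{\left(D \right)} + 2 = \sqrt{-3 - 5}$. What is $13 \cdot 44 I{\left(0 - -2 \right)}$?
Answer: $- \frac{1144}{5} + \frac{1144 i \sqrt{2}}{5} \approx -228.8 + 323.57 i$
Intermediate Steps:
$I{\left(D \right)} = - \frac{2}{5} + \frac{2 i \sqrt{2}}{5}$ ($I{\left(D \right)} = - \frac{2}{5} + \frac{\sqrt{-3 - 5}}{5} = - \frac{2}{5} + \frac{\sqrt{-8}}{5} = - \frac{2}{5} + \frac{2 i \sqrt{2}}{5}$)
$13 \cdot 44 I{\left(0 - -2 \right)} = 13 \cdot 44 \left(- \frac{2}{5} + \frac{2 i \sqrt{2}}{5}\right) = 572 \left(- \frac{2}{5} + \frac{2 i \sqrt{2}}{5}\right) = - \frac{1144}{5} + \frac{1144 i \sqrt{2}}{5}$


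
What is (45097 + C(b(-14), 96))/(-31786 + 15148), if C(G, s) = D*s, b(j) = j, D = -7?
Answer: -44425/16638 ≈ -2.6701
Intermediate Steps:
C(G, s) = -7*s
(45097 + C(b(-14), 96))/(-31786 + 15148) = (45097 - 7*96)/(-31786 + 15148) = (45097 - 672)/(-16638) = 44425*(-1/16638) = -44425/16638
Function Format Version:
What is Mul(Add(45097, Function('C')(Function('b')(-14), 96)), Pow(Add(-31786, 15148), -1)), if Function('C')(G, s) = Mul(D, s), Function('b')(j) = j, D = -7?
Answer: Rational(-44425, 16638) ≈ -2.6701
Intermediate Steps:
Function('C')(G, s) = Mul(-7, s)
Mul(Add(45097, Function('C')(Function('b')(-14), 96)), Pow(Add(-31786, 15148), -1)) = Mul(Add(45097, Mul(-7, 96)), Pow(Add(-31786, 15148), -1)) = Mul(Add(45097, -672), Pow(-16638, -1)) = Mul(44425, Rational(-1, 16638)) = Rational(-44425, 16638)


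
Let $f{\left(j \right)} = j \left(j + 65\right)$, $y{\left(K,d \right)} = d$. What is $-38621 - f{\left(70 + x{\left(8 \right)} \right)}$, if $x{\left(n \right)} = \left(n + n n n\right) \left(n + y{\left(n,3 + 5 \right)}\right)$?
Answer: $-70976071$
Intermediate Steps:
$x{\left(n \right)} = \left(8 + n\right) \left(n + n^{3}\right)$ ($x{\left(n \right)} = \left(n + n n n\right) \left(n + \left(3 + 5\right)\right) = \left(n + n^{2} n\right) \left(n + 8\right) = \left(n + n^{3}\right) \left(8 + n\right) = \left(8 + n\right) \left(n + n^{3}\right)$)
$f{\left(j \right)} = j \left(65 + j\right)$
$-38621 - f{\left(70 + x{\left(8 \right)} \right)} = -38621 - \left(70 + 8 \left(8 + 8 + 8^{3} + 8 \cdot 8^{2}\right)\right) \left(65 + \left(70 + 8 \left(8 + 8 + 8^{3} + 8 \cdot 8^{2}\right)\right)\right) = -38621 - \left(70 + 8 \left(8 + 8 + 512 + 8 \cdot 64\right)\right) \left(65 + \left(70 + 8 \left(8 + 8 + 512 + 8 \cdot 64\right)\right)\right) = -38621 - \left(70 + 8 \left(8 + 8 + 512 + 512\right)\right) \left(65 + \left(70 + 8 \left(8 + 8 + 512 + 512\right)\right)\right) = -38621 - \left(70 + 8 \cdot 1040\right) \left(65 + \left(70 + 8 \cdot 1040\right)\right) = -38621 - \left(70 + 8320\right) \left(65 + \left(70 + 8320\right)\right) = -38621 - 8390 \left(65 + 8390\right) = -38621 - 8390 \cdot 8455 = -38621 - 70937450 = -70976071$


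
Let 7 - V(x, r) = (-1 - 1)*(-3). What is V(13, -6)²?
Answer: 1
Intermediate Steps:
V(x, r) = 1 (V(x, r) = 7 - (-1 - 1)*(-3) = 7 - (-2)*(-3) = 7 - 1*6 = 7 - 6 = 1)
V(13, -6)² = 1² = 1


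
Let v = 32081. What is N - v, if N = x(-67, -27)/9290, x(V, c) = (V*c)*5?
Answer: -59604689/1858 ≈ -32080.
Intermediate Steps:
x(V, c) = 5*V*c
N = 1809/1858 (N = (5*(-67)*(-27))/9290 = 9045*(1/9290) = 1809/1858 ≈ 0.97363)
N - v = 1809/1858 - 1*32081 = 1809/1858 - 32081 = -59604689/1858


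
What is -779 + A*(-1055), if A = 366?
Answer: -386909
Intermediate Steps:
-779 + A*(-1055) = -779 + 366*(-1055) = -779 - 386130 = -386909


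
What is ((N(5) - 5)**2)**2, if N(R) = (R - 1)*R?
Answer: 50625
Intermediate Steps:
N(R) = R*(-1 + R) (N(R) = (-1 + R)*R = R*(-1 + R))
((N(5) - 5)**2)**2 = ((5*(-1 + 5) - 5)**2)**2 = ((5*4 - 5)**2)**2 = ((20 - 5)**2)**2 = (15**2)**2 = 225**2 = 50625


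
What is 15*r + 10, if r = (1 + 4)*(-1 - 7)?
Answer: -590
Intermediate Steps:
r = -40 (r = 5*(-8) = -40)
15*r + 10 = 15*(-40) + 10 = -600 + 10 = -590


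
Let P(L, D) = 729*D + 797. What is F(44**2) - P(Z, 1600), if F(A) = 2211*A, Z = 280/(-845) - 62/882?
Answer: 3113299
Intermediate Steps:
Z = -29935/74529 (Z = 280*(-1/845) - 62*1/882 = -56/169 - 31/441 = -29935/74529 ≈ -0.40166)
P(L, D) = 797 + 729*D
F(44**2) - P(Z, 1600) = 2211*44**2 - (797 + 729*1600) = 2211*1936 - (797 + 1166400) = 4280496 - 1*1167197 = 4280496 - 1167197 = 3113299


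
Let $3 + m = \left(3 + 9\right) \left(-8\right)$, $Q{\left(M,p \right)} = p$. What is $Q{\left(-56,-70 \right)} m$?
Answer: $6930$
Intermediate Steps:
$m = -99$ ($m = -3 + \left(3 + 9\right) \left(-8\right) = -3 + 12 \left(-8\right) = -3 - 96 = -99$)
$Q{\left(-56,-70 \right)} m = \left(-70\right) \left(-99\right) = 6930$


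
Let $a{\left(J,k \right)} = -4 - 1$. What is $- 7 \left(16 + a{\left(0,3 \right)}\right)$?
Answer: $-77$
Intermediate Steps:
$a{\left(J,k \right)} = -5$
$- 7 \left(16 + a{\left(0,3 \right)}\right) = - 7 \left(16 - 5\right) = \left(-7\right) 11 = -77$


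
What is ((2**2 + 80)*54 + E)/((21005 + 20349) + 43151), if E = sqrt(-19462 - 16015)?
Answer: 4536/84505 + I*sqrt(35477)/84505 ≈ 0.053677 + 0.0022289*I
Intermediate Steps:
E = I*sqrt(35477) (E = sqrt(-35477) = I*sqrt(35477) ≈ 188.35*I)
((2**2 + 80)*54 + E)/((21005 + 20349) + 43151) = ((2**2 + 80)*54 + I*sqrt(35477))/((21005 + 20349) + 43151) = ((4 + 80)*54 + I*sqrt(35477))/(41354 + 43151) = (84*54 + I*sqrt(35477))/84505 = (4536 + I*sqrt(35477))*(1/84505) = 4536/84505 + I*sqrt(35477)/84505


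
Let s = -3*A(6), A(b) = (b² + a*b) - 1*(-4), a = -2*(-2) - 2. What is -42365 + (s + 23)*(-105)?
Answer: -28400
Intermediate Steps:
a = 2 (a = 4 - 2 = 2)
A(b) = 4 + b² + 2*b (A(b) = (b² + 2*b) - 1*(-4) = (b² + 2*b) + 4 = 4 + b² + 2*b)
s = -156 (s = -3*(4 + 6² + 2*6) = -3*(4 + 36 + 12) = -3*52 = -156)
-42365 + (s + 23)*(-105) = -42365 + (-156 + 23)*(-105) = -42365 - 133*(-105) = -42365 + 13965 = -28400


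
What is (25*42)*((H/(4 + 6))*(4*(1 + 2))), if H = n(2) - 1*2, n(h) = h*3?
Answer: 5040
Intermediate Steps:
n(h) = 3*h
H = 4 (H = 3*2 - 1*2 = 6 - 2 = 4)
(25*42)*((H/(4 + 6))*(4*(1 + 2))) = (25*42)*((4/(4 + 6))*(4*(1 + 2))) = 1050*((4/10)*(4*3)) = 1050*(((⅒)*4)*12) = 1050*((⅖)*12) = 1050*(24/5) = 5040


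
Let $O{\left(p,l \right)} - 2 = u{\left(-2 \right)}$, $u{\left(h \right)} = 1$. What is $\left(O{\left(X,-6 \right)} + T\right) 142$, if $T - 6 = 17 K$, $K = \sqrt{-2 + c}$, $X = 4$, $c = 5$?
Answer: $1278 + 2414 \sqrt{3} \approx 5459.2$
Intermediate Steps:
$O{\left(p,l \right)} = 3$ ($O{\left(p,l \right)} = 2 + 1 = 3$)
$K = \sqrt{3}$ ($K = \sqrt{-2 + 5} = \sqrt{3} \approx 1.732$)
$T = 6 + 17 \sqrt{3} \approx 35.445$
$\left(O{\left(X,-6 \right)} + T\right) 142 = \left(3 + \left(6 + 17 \sqrt{3}\right)\right) 142 = \left(9 + 17 \sqrt{3}\right) 142 = 1278 + 2414 \sqrt{3}$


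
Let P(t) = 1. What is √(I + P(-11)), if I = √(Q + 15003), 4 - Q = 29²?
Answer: √(1 + 3*√1574) ≈ 10.955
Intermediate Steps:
Q = -837 (Q = 4 - 1*29² = 4 - 1*841 = 4 - 841 = -837)
I = 3*√1574 (I = √(-837 + 15003) = √14166 = 3*√1574 ≈ 119.02)
√(I + P(-11)) = √(3*√1574 + 1) = √(1 + 3*√1574)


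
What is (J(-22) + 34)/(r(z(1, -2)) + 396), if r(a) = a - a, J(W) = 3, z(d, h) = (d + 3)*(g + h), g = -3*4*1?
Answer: 37/396 ≈ 0.093434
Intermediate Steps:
g = -12 (g = -12*1 = -12)
z(d, h) = (-12 + h)*(3 + d) (z(d, h) = (d + 3)*(-12 + h) = (3 + d)*(-12 + h) = (-12 + h)*(3 + d))
r(a) = 0
(J(-22) + 34)/(r(z(1, -2)) + 396) = (3 + 34)/(0 + 396) = 37/396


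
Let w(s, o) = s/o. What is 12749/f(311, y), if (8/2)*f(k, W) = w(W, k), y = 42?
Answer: 7929878/21 ≈ 3.7761e+5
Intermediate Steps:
f(k, W) = W/(4*k) (f(k, W) = (W/k)/4 = W/(4*k))
12749/f(311, y) = 12749/(((¼)*42/311)) = 12749/(((¼)*42*(1/311))) = 12749/(21/622) = 12749*(622/21) = 7929878/21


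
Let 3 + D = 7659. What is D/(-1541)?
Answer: -7656/1541 ≈ -4.9682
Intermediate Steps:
D = 7656 (D = -3 + 7659 = 7656)
D/(-1541) = 7656/(-1541) = 7656*(-1/1541) = -7656/1541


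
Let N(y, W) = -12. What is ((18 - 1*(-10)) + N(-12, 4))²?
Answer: 256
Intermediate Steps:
((18 - 1*(-10)) + N(-12, 4))² = ((18 - 1*(-10)) - 12)² = ((18 + 10) - 12)² = (28 - 12)² = 16² = 256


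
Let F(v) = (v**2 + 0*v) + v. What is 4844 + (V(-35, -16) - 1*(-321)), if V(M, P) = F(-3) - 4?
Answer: 5167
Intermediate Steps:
F(v) = v + v**2 (F(v) = (v**2 + 0) + v = v**2 + v = v + v**2)
V(M, P) = 2 (V(M, P) = -3*(1 - 3) - 4 = -3*(-2) - 4 = 6 - 4 = 2)
4844 + (V(-35, -16) - 1*(-321)) = 4844 + (2 - 1*(-321)) = 4844 + (2 + 321) = 4844 + 323 = 5167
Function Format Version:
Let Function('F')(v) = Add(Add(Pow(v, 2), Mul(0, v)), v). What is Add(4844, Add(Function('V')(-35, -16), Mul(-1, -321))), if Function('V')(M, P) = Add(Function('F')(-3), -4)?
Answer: 5167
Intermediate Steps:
Function('F')(v) = Add(v, Pow(v, 2)) (Function('F')(v) = Add(Add(Pow(v, 2), 0), v) = Add(Pow(v, 2), v) = Add(v, Pow(v, 2)))
Function('V')(M, P) = 2 (Function('V')(M, P) = Add(Mul(-3, Add(1, -3)), -4) = Add(Mul(-3, -2), -4) = Add(6, -4) = 2)
Add(4844, Add(Function('V')(-35, -16), Mul(-1, -321))) = Add(4844, Add(2, Mul(-1, -321))) = Add(4844, Add(2, 321)) = Add(4844, 323) = 5167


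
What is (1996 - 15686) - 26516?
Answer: -40206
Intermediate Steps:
(1996 - 15686) - 26516 = -13690 - 26516 = -40206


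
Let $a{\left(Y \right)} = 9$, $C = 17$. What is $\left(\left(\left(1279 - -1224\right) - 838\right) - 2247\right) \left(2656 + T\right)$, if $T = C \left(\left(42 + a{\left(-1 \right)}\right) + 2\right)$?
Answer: $-2070174$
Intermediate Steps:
$T = 901$ ($T = 17 \left(\left(42 + 9\right) + 2\right) = 17 \left(51 + 2\right) = 17 \cdot 53 = 901$)
$\left(\left(\left(1279 - -1224\right) - 838\right) - 2247\right) \left(2656 + T\right) = \left(\left(\left(1279 - -1224\right) - 838\right) - 2247\right) \left(2656 + 901\right) = \left(\left(\left(1279 + 1224\right) - 838\right) - 2247\right) 3557 = \left(\left(2503 - 838\right) - 2247\right) 3557 = \left(1665 - 2247\right) 3557 = \left(-582\right) 3557 = -2070174$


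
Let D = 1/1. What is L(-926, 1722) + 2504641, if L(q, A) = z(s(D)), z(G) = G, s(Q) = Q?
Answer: 2504642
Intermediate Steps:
D = 1
L(q, A) = 1
L(-926, 1722) + 2504641 = 1 + 2504641 = 2504642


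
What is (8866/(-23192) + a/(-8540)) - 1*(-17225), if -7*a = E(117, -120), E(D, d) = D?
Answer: 114810185673/6665470 ≈ 17225.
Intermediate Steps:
a = -117/7 (a = -⅐*117 = -117/7 ≈ -16.714)
(8866/(-23192) + a/(-8540)) - 1*(-17225) = (8866/(-23192) - 117/7/(-8540)) - 1*(-17225) = (8866*(-1/23192) - 117/7*(-1/8540)) + 17225 = (-341/892 + 117/59780) + 17225 = -2535077/6665470 + 17225 = 114810185673/6665470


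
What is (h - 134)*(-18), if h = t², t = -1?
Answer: 2394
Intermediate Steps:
h = 1 (h = (-1)² = 1)
(h - 134)*(-18) = (1 - 134)*(-18) = -133*(-18) = 2394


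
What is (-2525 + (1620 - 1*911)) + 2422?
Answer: 606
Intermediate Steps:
(-2525 + (1620 - 1*911)) + 2422 = (-2525 + (1620 - 911)) + 2422 = (-2525 + 709) + 2422 = -1816 + 2422 = 606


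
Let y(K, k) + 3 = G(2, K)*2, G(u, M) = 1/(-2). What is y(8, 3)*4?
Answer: -16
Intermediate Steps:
G(u, M) = -½
y(K, k) = -4 (y(K, k) = -3 - ½*2 = -3 - 1 = -4)
y(8, 3)*4 = -4*4 = -16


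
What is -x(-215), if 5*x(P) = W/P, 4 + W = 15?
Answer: 11/1075 ≈ 0.010233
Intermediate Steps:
W = 11 (W = -4 + 15 = 11)
x(P) = 11/(5*P) (x(P) = (11/P)/5 = 11/(5*P))
-x(-215) = -11/(5*(-215)) = -11*(-1)/(5*215) = -1*(-11/1075) = 11/1075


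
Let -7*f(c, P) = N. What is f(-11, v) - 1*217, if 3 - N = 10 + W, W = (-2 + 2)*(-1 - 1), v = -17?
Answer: -216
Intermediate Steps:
W = 0 (W = 0*(-2) = 0)
N = -7 (N = 3 - (10 + 0) = 3 - 1*10 = 3 - 10 = -7)
f(c, P) = 1 (f(c, P) = -⅐*(-7) = 1)
f(-11, v) - 1*217 = 1 - 1*217 = 1 - 217 = -216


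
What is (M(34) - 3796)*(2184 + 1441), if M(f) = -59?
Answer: -13974375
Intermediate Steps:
(M(34) - 3796)*(2184 + 1441) = (-59 - 3796)*(2184 + 1441) = -3855*3625 = -13974375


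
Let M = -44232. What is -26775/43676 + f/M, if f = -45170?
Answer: 24641660/60371151 ≈ 0.40817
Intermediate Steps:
-26775/43676 + f/M = -26775/43676 - 45170/(-44232) = -26775*1/43676 - 45170*(-1/44232) = -26775/43676 + 22585/22116 = 24641660/60371151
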